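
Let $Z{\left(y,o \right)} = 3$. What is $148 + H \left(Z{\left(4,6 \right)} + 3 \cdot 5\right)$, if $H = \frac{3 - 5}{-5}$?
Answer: $\frac{776}{5} \approx 155.2$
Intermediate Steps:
$H = \frac{2}{5}$ ($H = \left(-2\right) \left(- \frac{1}{5}\right) = \frac{2}{5} \approx 0.4$)
$148 + H \left(Z{\left(4,6 \right)} + 3 \cdot 5\right) = 148 + \frac{2 \left(3 + 3 \cdot 5\right)}{5} = 148 + \frac{2 \left(3 + 15\right)}{5} = 148 + \frac{2}{5} \cdot 18 = 148 + \frac{36}{5} = \frac{776}{5}$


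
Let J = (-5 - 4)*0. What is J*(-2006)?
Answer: 0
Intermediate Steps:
J = 0 (J = -9*0 = 0)
J*(-2006) = 0*(-2006) = 0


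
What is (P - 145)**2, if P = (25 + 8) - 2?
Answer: 12996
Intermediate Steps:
P = 31 (P = 33 - 2 = 31)
(P - 145)**2 = (31 - 145)**2 = (-114)**2 = 12996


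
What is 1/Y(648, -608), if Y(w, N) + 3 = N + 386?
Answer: -1/225 ≈ -0.0044444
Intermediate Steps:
Y(w, N) = 383 + N (Y(w, N) = -3 + (N + 386) = -3 + (386 + N) = 383 + N)
1/Y(648, -608) = 1/(383 - 608) = 1/(-225) = -1/225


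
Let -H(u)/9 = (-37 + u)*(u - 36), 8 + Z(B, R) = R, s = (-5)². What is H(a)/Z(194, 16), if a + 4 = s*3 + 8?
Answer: -8127/4 ≈ -2031.8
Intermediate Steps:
s = 25
Z(B, R) = -8 + R
a = 79 (a = -4 + (25*3 + 8) = -4 + (75 + 8) = -4 + 83 = 79)
H(u) = -9*(-37 + u)*(-36 + u) (H(u) = -9*(-37 + u)*(u - 36) = -9*(-37 + u)*(-36 + u))
H(a)/Z(194, 16) = (-11988 - 9*79² + 657*79)/(-8 + 16) = (-11988 - 9*6241 + 51903)/8 = (-11988 - 56169 + 51903)*(⅛) = -16254*⅛ = -8127/4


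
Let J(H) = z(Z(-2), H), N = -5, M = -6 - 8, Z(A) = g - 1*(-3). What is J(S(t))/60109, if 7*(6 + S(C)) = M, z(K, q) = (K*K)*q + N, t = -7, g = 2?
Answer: -205/60109 ≈ -0.0034105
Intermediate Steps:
Z(A) = 5 (Z(A) = 2 - 1*(-3) = 2 + 3 = 5)
M = -14
z(K, q) = -5 + q*K**2 (z(K, q) = (K*K)*q - 5 = K**2*q - 5 = q*K**2 - 5 = -5 + q*K**2)
S(C) = -8 (S(C) = -6 + (1/7)*(-14) = -6 - 2 = -8)
J(H) = -5 + 25*H (J(H) = -5 + H*5**2 = -5 + H*25 = -5 + 25*H)
J(S(t))/60109 = (-5 + 25*(-8))/60109 = (-5 - 200)*(1/60109) = -205*1/60109 = -205/60109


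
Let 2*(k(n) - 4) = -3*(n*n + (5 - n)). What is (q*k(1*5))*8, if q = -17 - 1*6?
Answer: 6164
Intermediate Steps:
k(n) = -7/2 - 3*n**2/2 + 3*n/2 (k(n) = 4 + (-3*(n*n + (5 - n)))/2 = 4 + (-3*(n**2 + (5 - n)))/2 = 4 + (-3*(5 + n**2 - n))/2 = 4 + (-15 - 3*n**2 + 3*n)/2 = 4 + (-15/2 - 3*n**2/2 + 3*n/2) = -7/2 - 3*n**2/2 + 3*n/2)
q = -23 (q = -17 - 6 = -23)
(q*k(1*5))*8 = -23*(-7/2 - 3*(1*5)**2/2 + 3*(1*5)/2)*8 = -23*(-7/2 - 3/2*5**2 + (3/2)*5)*8 = -23*(-7/2 - 3/2*25 + 15/2)*8 = -23*(-7/2 - 75/2 + 15/2)*8 = -23*(-67/2)*8 = (1541/2)*8 = 6164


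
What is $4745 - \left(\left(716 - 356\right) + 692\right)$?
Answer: $3693$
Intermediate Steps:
$4745 - \left(\left(716 - 356\right) + 692\right) = 4745 - \left(360 + 692\right) = 4745 - 1052 = 3693$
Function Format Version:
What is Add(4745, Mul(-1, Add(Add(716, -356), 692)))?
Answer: 3693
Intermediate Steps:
Add(4745, Mul(-1, Add(Add(716, -356), 692))) = Add(4745, Mul(-1, Add(360, 692))) = Add(4745, Mul(-1, 1052)) = Add(4745, -1052) = 3693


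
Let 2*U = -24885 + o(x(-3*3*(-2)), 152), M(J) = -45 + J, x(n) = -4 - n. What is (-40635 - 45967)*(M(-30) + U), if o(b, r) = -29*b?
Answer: 1056414497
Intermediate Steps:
U = -24247/2 (U = (-24885 - 29*(-4 - (-3*3)*(-2)))/2 = (-24885 - 29*(-4 - (-9)*(-2)))/2 = (-24885 - 29*(-4 - 1*18))/2 = (-24885 - 29*(-4 - 18))/2 = (-24885 - 29*(-22))/2 = (-24885 + 638)/2 = (½)*(-24247) = -24247/2 ≈ -12124.)
(-40635 - 45967)*(M(-30) + U) = (-40635 - 45967)*((-45 - 30) - 24247/2) = -86602*(-75 - 24247/2) = -86602*(-24397/2) = 1056414497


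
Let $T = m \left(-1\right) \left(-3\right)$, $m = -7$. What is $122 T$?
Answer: $-2562$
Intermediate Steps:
$T = -21$ ($T = \left(-7\right) \left(-1\right) \left(-3\right) = 7 \left(-3\right) = -21$)
$122 T = 122 \left(-21\right) = -2562$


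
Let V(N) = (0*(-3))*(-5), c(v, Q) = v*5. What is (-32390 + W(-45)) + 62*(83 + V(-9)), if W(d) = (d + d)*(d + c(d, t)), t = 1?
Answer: -2944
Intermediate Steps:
c(v, Q) = 5*v
V(N) = 0 (V(N) = 0*(-5) = 0)
W(d) = 12*d² (W(d) = (d + d)*(d + 5*d) = (2*d)*(6*d) = 12*d²)
(-32390 + W(-45)) + 62*(83 + V(-9)) = (-32390 + 12*(-45)²) + 62*(83 + 0) = (-32390 + 12*2025) + 62*83 = (-32390 + 24300) + 5146 = -8090 + 5146 = -2944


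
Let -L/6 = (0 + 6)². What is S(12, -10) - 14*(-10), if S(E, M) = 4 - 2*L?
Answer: 576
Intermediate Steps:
L = -216 (L = -6*(0 + 6)² = -6*6² = -6*36 = -216)
S(E, M) = 436 (S(E, M) = 4 - 2*(-216) = 4 + 432 = 436)
S(12, -10) - 14*(-10) = 436 - 14*(-10) = 436 + 140 = 576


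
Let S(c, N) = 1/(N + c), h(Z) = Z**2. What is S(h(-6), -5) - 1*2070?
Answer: -64169/31 ≈ -2070.0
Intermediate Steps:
S(h(-6), -5) - 1*2070 = 1/(-5 + (-6)**2) - 1*2070 = 1/(-5 + 36) - 2070 = 1/31 - 2070 = -64169/31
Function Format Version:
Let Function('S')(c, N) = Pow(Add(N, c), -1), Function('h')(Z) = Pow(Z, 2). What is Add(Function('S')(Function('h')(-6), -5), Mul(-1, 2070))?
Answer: Rational(-64169, 31) ≈ -2070.0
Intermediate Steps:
Add(Function('S')(Function('h')(-6), -5), Mul(-1, 2070)) = Add(Pow(Add(-5, Pow(-6, 2)), -1), Mul(-1, 2070)) = Add(Pow(Add(-5, 36), -1), -2070) = Add(Pow(31, -1), -2070) = Add(Rational(1, 31), -2070) = Rational(-64169, 31)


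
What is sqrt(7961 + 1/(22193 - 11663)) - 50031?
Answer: -50031 + sqrt(10897813030)/1170 ≈ -49942.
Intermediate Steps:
sqrt(7961 + 1/(22193 - 11663)) - 50031 = sqrt(7961 + 1/10530) - 50031 = sqrt(83829331/10530) - 50031 = sqrt(10897813030)/1170 - 50031 = -50031 + sqrt(10897813030)/1170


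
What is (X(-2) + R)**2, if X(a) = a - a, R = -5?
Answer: 25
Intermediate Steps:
X(a) = 0
(X(-2) + R)**2 = (0 - 5)**2 = (-5)**2 = 25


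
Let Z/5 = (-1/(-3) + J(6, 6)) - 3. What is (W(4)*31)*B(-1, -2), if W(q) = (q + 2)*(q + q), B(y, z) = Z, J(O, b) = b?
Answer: 24800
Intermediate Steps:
Z = 50/3 (Z = 5*((-1/(-3) + 6) - 3) = 5*((-1*(-1/3) + 6) - 3) = 5*((1/3 + 6) - 3) = 5*(19/3 - 3) = 5*(10/3) = 50/3 ≈ 16.667)
B(y, z) = 50/3
W(q) = 2*q*(2 + q) (W(q) = (2 + q)*(2*q) = 2*q*(2 + q))
(W(4)*31)*B(-1, -2) = ((2*4*(2 + 4))*31)*(50/3) = ((2*4*6)*31)*(50/3) = (48*31)*(50/3) = 1488*(50/3) = 24800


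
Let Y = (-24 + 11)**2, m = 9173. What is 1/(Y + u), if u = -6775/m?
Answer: 9173/1543462 ≈ 0.0059431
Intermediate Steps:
u = -6775/9173 ≈ -0.73858
Y = 169 (Y = (-13)**2 = 169)
1/(Y + u) = 1/(169 - 6775/9173) = 1/(1543462/9173) = 9173/1543462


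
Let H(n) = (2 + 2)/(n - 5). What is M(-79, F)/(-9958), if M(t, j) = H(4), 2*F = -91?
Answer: 2/4979 ≈ 0.00040169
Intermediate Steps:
F = -91/2 (F = (1/2)*(-91) = -91/2 ≈ -45.500)
H(n) = 4/(-5 + n)
M(t, j) = -4 (M(t, j) = 4/(-5 + 4) = 4/(-1) = 4*(-1) = -4)
M(-79, F)/(-9958) = -4/(-9958) = -4*(-1/9958) = 2/4979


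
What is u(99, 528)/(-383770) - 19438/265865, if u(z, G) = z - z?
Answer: -19438/265865 ≈ -0.073112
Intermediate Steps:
u(z, G) = 0
u(99, 528)/(-383770) - 19438/265865 = 0/(-383770) - 19438/265865 = 0*(-1/383770) - 19438*1/265865 = 0 - 19438/265865 = -19438/265865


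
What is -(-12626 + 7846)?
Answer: 4780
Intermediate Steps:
-(-12626 + 7846) = -1*(-4780) = 4780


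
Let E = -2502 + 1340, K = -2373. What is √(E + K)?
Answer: I*√3535 ≈ 59.456*I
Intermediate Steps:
E = -1162
√(E + K) = √(-1162 - 2373) = √(-3535) = I*√3535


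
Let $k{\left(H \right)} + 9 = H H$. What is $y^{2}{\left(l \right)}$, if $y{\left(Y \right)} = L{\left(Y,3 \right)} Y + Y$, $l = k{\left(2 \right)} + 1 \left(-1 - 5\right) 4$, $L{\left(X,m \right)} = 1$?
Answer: $3364$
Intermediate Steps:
$k{\left(H \right)} = -9 + H^{2}$ ($k{\left(H \right)} = -9 + H H = -9 + H^{2}$)
$l = -29$ ($l = \left(-9 + 2^{2}\right) + 1 \left(-1 - 5\right) 4 = \left(-9 + 4\right) + 1 \left(-6\right) 4 = -5 - 24 = -29$)
$y{\left(Y \right)} = 2 Y$ ($y{\left(Y \right)} = 1 Y + Y = Y + Y = 2 Y$)
$y^{2}{\left(l \right)} = \left(2 \left(-29\right)\right)^{2} = \left(-58\right)^{2} = 3364$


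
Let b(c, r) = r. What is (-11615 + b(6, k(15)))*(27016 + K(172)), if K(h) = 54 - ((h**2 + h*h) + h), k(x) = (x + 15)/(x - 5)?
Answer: 374719240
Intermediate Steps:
k(x) = (15 + x)/(-5 + x)
K(h) = 54 - h - 2*h**2 (K(h) = 54 - ((h**2 + h**2) + h) = 54 - (2*h**2 + h) = 54 - (h + 2*h**2) = 54 + (-h - 2*h**2) = 54 - h - 2*h**2)
(-11615 + b(6, k(15)))*(27016 + K(172)) = (-11615 + (15 + 15)/(-5 + 15))*(27016 + (54 - 1*172 - 2*172**2)) = (-11615 + 30/10)*(27016 + (54 - 172 - 2*29584)) = (-11615 + (1/10)*30)*(27016 + (54 - 172 - 59168)) = (-11615 + 3)*(27016 - 59286) = -11612*(-32270) = 374719240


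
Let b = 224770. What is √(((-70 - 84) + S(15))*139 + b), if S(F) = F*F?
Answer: 87*√31 ≈ 484.40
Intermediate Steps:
S(F) = F²
√(((-70 - 84) + S(15))*139 + b) = √(((-70 - 84) + 15²)*139 + 224770) = √((-154 + 225)*139 + 224770) = √(71*139 + 224770) = √(9869 + 224770) = √234639 = 87*√31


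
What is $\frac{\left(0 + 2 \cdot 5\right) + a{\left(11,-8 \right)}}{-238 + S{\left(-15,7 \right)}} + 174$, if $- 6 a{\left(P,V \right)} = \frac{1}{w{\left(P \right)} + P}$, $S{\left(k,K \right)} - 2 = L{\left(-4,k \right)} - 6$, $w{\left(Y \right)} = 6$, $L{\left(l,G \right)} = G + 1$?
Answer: $\frac{4542469}{26112} \approx 173.96$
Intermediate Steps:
$L{\left(l,G \right)} = 1 + G$
$S{\left(k,K \right)} = -3 + k$ ($S{\left(k,K \right)} = 2 + \left(\left(1 + k\right) - 6\right) = 2 + \left(-5 + k\right) = -3 + k$)
$a{\left(P,V \right)} = - \frac{1}{6 \left(6 + P\right)}$
$\frac{\left(0 + 2 \cdot 5\right) + a{\left(11,-8 \right)}}{-238 + S{\left(-15,7 \right)}} + 174 = \frac{\left(0 + 2 \cdot 5\right) - \frac{1}{36 + 6 \cdot 11}}{-238 - 18} + 174 = \frac{\left(0 + 10\right) - \frac{1}{36 + 66}}{-238 - 18} + 174 = \frac{10 - \frac{1}{102}}{-256} + 174 = \left(10 - \frac{1}{102}\right) \left(- \frac{1}{256}\right) + 174 = \frac{1019}{102} \left(- \frac{1}{256}\right) + 174 = - \frac{1019}{26112} + 174 = \frac{4542469}{26112}$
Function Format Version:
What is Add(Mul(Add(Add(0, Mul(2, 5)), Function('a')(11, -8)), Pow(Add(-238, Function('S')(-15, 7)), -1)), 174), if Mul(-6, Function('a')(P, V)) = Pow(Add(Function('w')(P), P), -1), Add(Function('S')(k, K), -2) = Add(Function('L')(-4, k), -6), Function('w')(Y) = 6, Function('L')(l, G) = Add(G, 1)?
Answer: Rational(4542469, 26112) ≈ 173.96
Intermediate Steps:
Function('L')(l, G) = Add(1, G)
Function('S')(k, K) = Add(-3, k) (Function('S')(k, K) = Add(2, Add(Add(1, k), -6)) = Add(2, Add(-5, k)) = Add(-3, k))
Function('a')(P, V) = Mul(Rational(-1, 6), Pow(Add(6, P), -1))
Add(Mul(Add(Add(0, Mul(2, 5)), Function('a')(11, -8)), Pow(Add(-238, Function('S')(-15, 7)), -1)), 174) = Add(Mul(Add(Add(0, Mul(2, 5)), Mul(-1, Pow(Add(36, Mul(6, 11)), -1))), Pow(Add(-238, Add(-3, -15)), -1)), 174) = Add(Mul(Add(Add(0, 10), Mul(-1, Pow(Add(36, 66), -1))), Pow(Add(-238, -18), -1)), 174) = Add(Mul(Add(10, Mul(-1, Pow(102, -1))), Pow(-256, -1)), 174) = Add(Mul(Add(10, Mul(-1, Rational(1, 102))), Rational(-1, 256)), 174) = Add(Mul(Add(10, Rational(-1, 102)), Rational(-1, 256)), 174) = Add(Mul(Rational(1019, 102), Rational(-1, 256)), 174) = Add(Rational(-1019, 26112), 174) = Rational(4542469, 26112)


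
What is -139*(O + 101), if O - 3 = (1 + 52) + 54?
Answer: -29329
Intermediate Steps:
O = 110 (O = 3 + ((1 + 52) + 54) = 3 + (53 + 54) = 3 + 107 = 110)
-139*(O + 101) = -139*(110 + 101) = -139*211 = -29329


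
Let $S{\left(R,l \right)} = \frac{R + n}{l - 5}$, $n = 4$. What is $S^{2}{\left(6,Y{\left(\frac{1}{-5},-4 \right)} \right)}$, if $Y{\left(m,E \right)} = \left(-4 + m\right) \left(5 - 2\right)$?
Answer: $\frac{625}{1936} \approx 0.32283$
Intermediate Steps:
$Y{\left(m,E \right)} = -12 + 3 m$ ($Y{\left(m,E \right)} = \left(-4 + m\right) 3 = -12 + 3 m$)
$S{\left(R,l \right)} = \frac{4 + R}{-5 + l}$ ($S{\left(R,l \right)} = \frac{R + 4}{l - 5} = \frac{4 + R}{-5 + l}$)
$S^{2}{\left(6,Y{\left(\frac{1}{-5},-4 \right)} \right)} = \left(\frac{4 + 6}{-5 - \left(12 - \frac{3}{-5}\right)}\right)^{2} = \left(\frac{1}{-5 + \left(-12 + 3 \left(- \frac{1}{5}\right)\right)} 10\right)^{2} = \left(\frac{1}{-5 - \frac{63}{5}} \cdot 10\right)^{2} = \left(\frac{1}{- \frac{88}{5}} \cdot 10\right)^{2} = \left(\left(- \frac{5}{88}\right) 10\right)^{2} = \left(- \frac{25}{44}\right)^{2} = \frac{625}{1936}$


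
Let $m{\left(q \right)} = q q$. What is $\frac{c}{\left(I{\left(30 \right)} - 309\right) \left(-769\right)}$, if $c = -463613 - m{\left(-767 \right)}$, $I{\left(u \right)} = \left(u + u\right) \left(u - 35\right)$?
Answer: $- \frac{350634}{156107} \approx -2.2461$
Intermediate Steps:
$m{\left(q \right)} = q^{2}$
$I{\left(u \right)} = 2 u \left(-35 + u\right)$
$c = -1051902$ ($c = -463613 - \left(-767\right)^{2} = -463613 - 588289 = -1051902$)
$\frac{c}{\left(I{\left(30 \right)} - 309\right) \left(-769\right)} = - \frac{1051902}{\left(2 \cdot 30 \left(-35 + 30\right) - 309\right) \left(-769\right)} = - \frac{1051902}{\left(2 \cdot 30 \left(-5\right) - 309\right) \left(-769\right)} = - \frac{1051902}{\left(-300 - 309\right) \left(-769\right)} = - \frac{1051902}{\left(-609\right) \left(-769\right)} = - \frac{1051902}{468321} = \left(-1051902\right) \frac{1}{468321} = - \frac{350634}{156107}$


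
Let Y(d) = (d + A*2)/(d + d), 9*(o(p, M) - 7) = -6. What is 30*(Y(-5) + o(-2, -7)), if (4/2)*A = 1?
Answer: 202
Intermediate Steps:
A = 1/2 (A = (1/2)*1 = 1/2 ≈ 0.50000)
o(p, M) = 19/3 (o(p, M) = 7 + (1/9)*(-6) = 7 - 2/3 = 19/3)
Y(d) = (1 + d)/(2*d) (Y(d) = (d + (1/2)*2)/(d + d) = (d + 1)/((2*d)) = (1 + d)*(1/(2*d)) = (1 + d)/(2*d))
30*(Y(-5) + o(-2, -7)) = 30*((1/2)*(1 - 5)/(-5) + 19/3) = 30*((1/2)*(-1/5)*(-4) + 19/3) = 30*(2/5 + 19/3) = 30*(101/15) = 202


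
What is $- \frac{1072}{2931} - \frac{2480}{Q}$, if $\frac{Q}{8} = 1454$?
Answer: $- \frac{1233649}{2130837} \approx -0.57895$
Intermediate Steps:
$Q = 11632$ ($Q = 8 \cdot 1454 = 11632$)
$- \frac{1072}{2931} - \frac{2480}{Q} = - \frac{1072}{2931} - \frac{2480}{11632} = \left(-1072\right) \frac{1}{2931} - \frac{155}{727} = - \frac{1072}{2931} - \frac{155}{727} = - \frac{1233649}{2130837}$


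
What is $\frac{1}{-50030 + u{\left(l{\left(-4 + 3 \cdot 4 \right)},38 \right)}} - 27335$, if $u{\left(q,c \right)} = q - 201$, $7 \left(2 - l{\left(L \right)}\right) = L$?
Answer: $- \frac{9611286692}{351611} \approx -27335.0$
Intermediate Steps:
$l{\left(L \right)} = 2 - \frac{L}{7}$
$u{\left(q,c \right)} = -201 + q$
$\frac{1}{-50030 + u{\left(l{\left(-4 + 3 \cdot 4 \right)},38 \right)}} - 27335 = \frac{1}{-50030 - \left(199 + \frac{-4 + 3 \cdot 4}{7}\right)} - 27335 = \frac{1}{-50030 - \left(199 + \frac{-4 + 12}{7}\right)} - 27335 = \frac{1}{-50030 + \left(-201 + \left(2 - \frac{8}{7}\right)\right)} - 27335 = \frac{1}{-50030 + \left(-201 + \frac{6}{7}\right)} - 27335 = \frac{1}{-50030 - \frac{1401}{7}} - 27335 = \frac{1}{- \frac{351611}{7}} - 27335 = - \frac{7}{351611} - 27335 = - \frac{9611286692}{351611}$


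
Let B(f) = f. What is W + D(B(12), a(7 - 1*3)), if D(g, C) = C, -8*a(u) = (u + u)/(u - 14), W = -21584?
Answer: -215839/10 ≈ -21584.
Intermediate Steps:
a(u) = -u/(4*(-14 + u)) (a(u) = -(u + u)/(8*(u - 14)) = -2*u/(8*(-14 + u)) = -u/(4*(-14 + u)))
W + D(B(12), a(7 - 1*3)) = -21584 - (7 - 1*3)/(-56 + 4*(7 - 1*3)) = -21584 - (7 - 3)/(-56 + 4*(7 - 3)) = -21584 - 1*4/(-56 + 4*4) = -21584 - 1*4/(-56 + 16) = -21584 - 1*4/(-40) = -21584 - 1*4*(-1/40) = -21584 + ⅒ = -215839/10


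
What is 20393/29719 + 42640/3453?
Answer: 1337635189/102619707 ≈ 13.035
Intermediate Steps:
20393/29719 + 42640/3453 = 1337635189/102619707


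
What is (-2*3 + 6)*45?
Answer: 0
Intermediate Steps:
(-2*3 + 6)*45 = (-6 + 6)*45 = 0*45 = 0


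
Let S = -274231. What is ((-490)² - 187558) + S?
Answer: -221689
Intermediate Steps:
((-490)² - 187558) + S = ((-490)² - 187558) - 274231 = (240100 - 187558) - 274231 = 52542 - 274231 = -221689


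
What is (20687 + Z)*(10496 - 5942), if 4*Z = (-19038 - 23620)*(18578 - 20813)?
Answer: 108639515853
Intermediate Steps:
Z = 47670315/2 (Z = ((-19038 - 23620)*(18578 - 20813))/4 = (-42658*(-2235))/4 = (¼)*95340630 = 47670315/2 ≈ 2.3835e+7)
(20687 + Z)*(10496 - 5942) = (20687 + 47670315/2)*(10496 - 5942) = (47711689/2)*4554 = 108639515853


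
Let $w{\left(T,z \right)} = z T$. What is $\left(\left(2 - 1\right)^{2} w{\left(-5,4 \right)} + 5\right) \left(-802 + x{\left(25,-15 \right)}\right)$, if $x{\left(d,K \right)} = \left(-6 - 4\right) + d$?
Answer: $11805$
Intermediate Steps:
$x{\left(d,K \right)} = -10 + d$
$w{\left(T,z \right)} = T z$
$\left(\left(2 - 1\right)^{2} w{\left(-5,4 \right)} + 5\right) \left(-802 + x{\left(25,-15 \right)}\right) = \left(\left(2 - 1\right)^{2} \left(\left(-5\right) 4\right) + 5\right) \left(-802 + \left(-10 + 25\right)\right) = \left(1^{2} \left(-20\right) + 5\right) \left(-802 + 15\right) = \left(1 \left(-20\right) + 5\right) \left(-787\right) = \left(-20 + 5\right) \left(-787\right) = \left(-15\right) \left(-787\right) = 11805$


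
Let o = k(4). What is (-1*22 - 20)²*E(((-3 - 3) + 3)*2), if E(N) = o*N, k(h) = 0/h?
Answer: 0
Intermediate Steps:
k(h) = 0
o = 0
E(N) = 0 (E(N) = 0*N = 0)
(-1*22 - 20)²*E(((-3 - 3) + 3)*2) = (-1*22 - 20)²*0 = (-22 - 20)²*0 = (-42)²*0 = 1764*0 = 0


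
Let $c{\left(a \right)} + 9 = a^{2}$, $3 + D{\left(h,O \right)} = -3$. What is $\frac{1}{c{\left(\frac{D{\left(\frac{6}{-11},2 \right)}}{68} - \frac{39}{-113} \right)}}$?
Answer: $- \frac{14760964}{131874507} \approx -0.11193$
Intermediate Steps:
$D{\left(h,O \right)} = -6$ ($D{\left(h,O \right)} = -3 - 3 = -6$)
$c{\left(a \right)} = -9 + a^{2}$
$\frac{1}{c{\left(\frac{D{\left(\frac{6}{-11},2 \right)}}{68} - \frac{39}{-113} \right)}} = \frac{1}{-9 + \left(- \frac{6}{68} - \frac{39}{-113}\right)^{2}} = \frac{1}{-9 + \left(\left(-6\right) \frac{1}{68} - - \frac{39}{113}\right)^{2}} = \frac{1}{-9 + \left(- \frac{3}{34} + \frac{39}{113}\right)^{2}} = \frac{1}{-9 + \left(\frac{987}{3842}\right)^{2}} = \frac{1}{-9 + \frac{974169}{14760964}} = \frac{1}{- \frac{131874507}{14760964}} = - \frac{14760964}{131874507}$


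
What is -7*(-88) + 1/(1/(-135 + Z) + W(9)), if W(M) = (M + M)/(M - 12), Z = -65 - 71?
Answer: 1001961/1627 ≈ 615.83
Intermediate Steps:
Z = -136
W(M) = 2*M/(-12 + M) (W(M) = (2*M)/(-12 + M) = 2*M/(-12 + M))
-7*(-88) + 1/(1/(-135 + Z) + W(9)) = -7*(-88) + 1/(1/(-135 - 136) + 2*9/(-12 + 9)) = 616 + 1/(1/(-271) + 2*9/(-3)) = 616 + 1/(-1/271 + 2*9*(-⅓)) = 616 + 1/(-1/271 - 6) = 616 + 1/(-1627/271) = 616 - 271/1627 = 1001961/1627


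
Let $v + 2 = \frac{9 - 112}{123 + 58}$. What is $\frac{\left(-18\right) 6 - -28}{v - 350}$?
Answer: $\frac{2896}{12763} \approx 0.22691$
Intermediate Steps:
$v = - \frac{465}{181}$ ($v = -2 + \frac{9 - 112}{123 + 58} = -2 - \frac{103}{181} = - \frac{465}{181} \approx -2.5691$)
$\frac{\left(-18\right) 6 - -28}{v - 350} = \frac{\left(-18\right) 6 - -28}{- \frac{465}{181} - 350} = \frac{-108 + \left(-51 + 79\right)}{- \frac{63815}{181}} = \left(-108 + 28\right) \left(- \frac{181}{63815}\right) = \left(-80\right) \left(- \frac{181}{63815}\right) = \frac{2896}{12763}$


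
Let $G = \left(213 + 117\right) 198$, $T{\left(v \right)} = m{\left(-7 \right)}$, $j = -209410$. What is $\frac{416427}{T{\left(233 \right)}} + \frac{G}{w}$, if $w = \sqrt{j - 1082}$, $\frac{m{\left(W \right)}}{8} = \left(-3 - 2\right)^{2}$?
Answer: $\frac{416427}{200} - \frac{3630 i \sqrt{5847}}{1949} \approx 2082.1 - 142.42 i$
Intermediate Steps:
$m{\left(W \right)} = 200$ ($m{\left(W \right)} = 8 \left(-3 - 2\right)^{2} = 8 \left(-5\right)^{2} = 8 \cdot 25 = 200$)
$T{\left(v \right)} = 200$
$w = 6 i \sqrt{5847}$ ($w = \sqrt{-209410 - 1082} = \sqrt{-210492} = 6 i \sqrt{5847} \approx 458.79 i$)
$G = 65340$ ($G = 330 \cdot 198 = 65340$)
$\frac{416427}{T{\left(233 \right)}} + \frac{G}{w} = \frac{416427}{200} + \frac{65340}{6 i \sqrt{5847}} = 416427 \cdot \frac{1}{200} + 65340 \left(- \frac{i \sqrt{5847}}{35082}\right) = \frac{416427}{200} - \frac{3630 i \sqrt{5847}}{1949}$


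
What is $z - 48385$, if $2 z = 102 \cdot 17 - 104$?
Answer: $-47570$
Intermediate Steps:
$z = 815$ ($z = \frac{102 \cdot 17 - 104}{2} = \frac{1734 - 104}{2} = \frac{1}{2} \cdot 1630 = 815$)
$z - 48385 = 815 - 48385 = -47570$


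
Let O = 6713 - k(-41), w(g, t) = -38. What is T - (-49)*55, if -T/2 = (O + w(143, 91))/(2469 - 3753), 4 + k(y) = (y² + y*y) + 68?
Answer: 577813/214 ≈ 2700.1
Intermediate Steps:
k(y) = 64 + 2*y² (k(y) = -4 + ((y² + y*y) + 68) = -4 + ((y² + y²) + 68) = -4 + (2*y² + 68) = -4 + (68 + 2*y²) = 64 + 2*y²)
O = 3287 (O = 6713 - (64 + 2*(-41)²) = 6713 - (64 + 2*1681) = 6713 - (64 + 3362) = 6713 - 1*3426 = 6713 - 3426 = 3287)
T = 1083/214 (T = -2*(3287 - 38)/(2469 - 3753) = -6498/(-1284) = -6498*(-1)/1284 = -2*(-1083/428) = 1083/214 ≈ 5.0607)
T - (-49)*55 = 1083/214 - (-49)*55 = 1083/214 - 1*(-2695) = 1083/214 + 2695 = 577813/214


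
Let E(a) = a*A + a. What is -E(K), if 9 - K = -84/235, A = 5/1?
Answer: -13194/235 ≈ -56.145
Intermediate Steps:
A = 5 (A = 5*1 = 5)
K = 2199/235 (K = 9 - (-84)/235 = 9 - 1*(-84/235) = 9 + 84/235 = 2199/235 ≈ 9.3575)
E(a) = 6*a (E(a) = a*5 + a = 5*a + a = 6*a)
-E(K) = -6*2199/235 = -1*13194/235 = -13194/235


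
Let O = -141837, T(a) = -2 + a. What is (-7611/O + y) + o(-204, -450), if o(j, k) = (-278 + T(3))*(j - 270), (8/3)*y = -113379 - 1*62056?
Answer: 24777951337/378232 ≈ 65510.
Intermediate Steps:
y = -526305/8 (y = 3*(-113379 - 1*62056)/8 = 3*(-113379 - 62056)/8 = (3/8)*(-175435) = -526305/8 ≈ -65788.)
o(j, k) = 74790 - 277*j (o(j, k) = (-278 + (-2 + 3))*(j - 270) = (-278 + 1)*(-270 + j) = -277*(-270 + j) = 74790 - 277*j)
(-7611/O + y) + o(-204, -450) = (-7611/(-141837) - 526305/8) + (74790 - 277*(-204)) = (-7611*(-1/141837) - 526305/8) + (74790 + 56508) = (2537/47279 - 526305/8) + 131298 = -24883153799/378232 + 131298 = 24777951337/378232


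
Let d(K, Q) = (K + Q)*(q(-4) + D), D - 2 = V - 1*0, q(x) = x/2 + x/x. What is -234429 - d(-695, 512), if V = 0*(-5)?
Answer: -234246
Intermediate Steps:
V = 0
q(x) = 1 + x/2 (q(x) = x*(1/2) + 1 = x/2 + 1 = 1 + x/2)
D = 2 (D = 2 + (0 - 1*0) = 2 + (0 + 0) = 2 + 0 = 2)
d(K, Q) = K + Q (d(K, Q) = (K + Q)*((1 + (1/2)*(-4)) + 2) = (K + Q)*((1 - 2) + 2) = (K + Q)*(-1 + 2) = (K + Q)*1 = K + Q)
-234429 - d(-695, 512) = -234429 - (-695 + 512) = -234429 - 1*(-183) = -234429 + 183 = -234246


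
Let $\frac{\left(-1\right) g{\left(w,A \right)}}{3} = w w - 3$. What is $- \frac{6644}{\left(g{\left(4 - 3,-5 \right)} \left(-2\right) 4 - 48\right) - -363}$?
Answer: $- \frac{6644}{267} \approx -24.884$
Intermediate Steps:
$g{\left(w,A \right)} = 9 - 3 w^{2}$ ($g{\left(w,A \right)} = - 3 \left(w w - 3\right) = - 3 \left(w^{2} - 3\right) = - 3 \left(-3 + w^{2}\right) = 9 - 3 w^{2}$)
$- \frac{6644}{\left(g{\left(4 - 3,-5 \right)} \left(-2\right) 4 - 48\right) - -363} = - \frac{6644}{\left(\left(9 - 3 \left(4 - 3\right)^{2}\right) \left(-2\right) 4 - 48\right) - -363} = - \frac{6644}{\left(\left(9 - 3 \left(4 - 3\right)^{2}\right) \left(-2\right) 4 - 48\right) + \left(-1438 + 1801\right)} = - \frac{6644}{\left(\left(9 - 3 \cdot 1^{2}\right) \left(-2\right) 4 - 48\right) + 363} = - \frac{6644}{\left(\left(9 - 3\right) \left(-2\right) 4 - 48\right) + 363} = - \frac{6644}{\left(6 \left(-2\right) 4 - 48\right) + 363} = - \frac{6644}{\left(\left(-12\right) 4 - 48\right) + 363} = - \frac{6644}{\left(-48 - 48\right) + 363} = - \frac{6644}{-96 + 363} = - \frac{6644}{267}$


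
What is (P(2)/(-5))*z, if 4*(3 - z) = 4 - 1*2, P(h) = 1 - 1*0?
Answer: -½ ≈ -0.50000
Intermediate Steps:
P(h) = 1 (P(h) = 1 + 0 = 1)
z = 5/2 (z = 3 - (4 - 1*2)/4 = 3 - (4 - 2)/4 = 3 - ¼*2 = 3 - ½ = 5/2 ≈ 2.5000)
(P(2)/(-5))*z = (1/(-5))*(5/2) = -⅕*1*(5/2) = -⅕*5/2 = -½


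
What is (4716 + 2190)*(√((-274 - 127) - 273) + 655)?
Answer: 4523430 + 6906*I*√674 ≈ 4.5234e+6 + 1.7929e+5*I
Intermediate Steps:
(4716 + 2190)*(√((-274 - 127) - 273) + 655) = 6906*(√(-401 - 273) + 655) = 6906*(√(-674) + 655) = 6906*(I*√674 + 655) = 6906*(655 + I*√674) = 4523430 + 6906*I*√674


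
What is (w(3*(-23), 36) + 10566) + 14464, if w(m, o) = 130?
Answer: 25160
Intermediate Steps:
(w(3*(-23), 36) + 10566) + 14464 = (130 + 10566) + 14464 = 10696 + 14464 = 25160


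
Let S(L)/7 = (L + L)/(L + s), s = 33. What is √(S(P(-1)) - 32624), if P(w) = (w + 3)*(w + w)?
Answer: 6*I*√762178/29 ≈ 180.63*I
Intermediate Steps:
P(w) = 2*w*(3 + w) (P(w) = (3 + w)*(2*w) = 2*w*(3 + w))
S(L) = 14*L/(33 + L) (S(L) = 7*((L + L)/(L + 33)) = 7*((2*L)/(33 + L)) = 7*(2*L/(33 + L)) = 14*L/(33 + L))
√(S(P(-1)) - 32624) = √(14*(2*(-1)*(3 - 1))/(33 + 2*(-1)*(3 - 1)) - 32624) = √(14*(2*(-1)*2)/(33 + 2*(-1)*2) - 32624) = √(14*(-4)/(33 - 4) - 32624) = √(14*(-4)/29 - 32624) = √(14*(-4)*(1/29) - 32624) = √(-56/29 - 32624) = √(-946152/29) = 6*I*√762178/29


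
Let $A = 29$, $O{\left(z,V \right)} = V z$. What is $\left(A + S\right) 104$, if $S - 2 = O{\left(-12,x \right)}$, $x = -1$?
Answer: $4472$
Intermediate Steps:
$S = 14$ ($S = 2 - -12 = 2 + 12 = 14$)
$\left(A + S\right) 104 = \left(29 + 14\right) 104 = 43 \cdot 104 = 4472$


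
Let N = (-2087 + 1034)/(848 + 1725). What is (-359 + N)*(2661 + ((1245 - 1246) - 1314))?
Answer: -1244726960/2573 ≈ -4.8377e+5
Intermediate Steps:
N = -1053/2573 ≈ -0.40925
(-359 + N)*(2661 + ((1245 - 1246) - 1314)) = (-359 - 1053/2573)*(2661 + ((1245 - 1246) - 1314)) = -924760*(2661 + (-1 - 1314))/2573 = -924760*(2661 - 1315)/2573 = -924760/2573*1346 = -1244726960/2573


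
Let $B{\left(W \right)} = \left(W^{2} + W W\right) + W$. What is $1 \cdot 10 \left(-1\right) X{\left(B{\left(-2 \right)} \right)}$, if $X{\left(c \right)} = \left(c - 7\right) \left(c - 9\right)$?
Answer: $-30$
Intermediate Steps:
$B{\left(W \right)} = W + 2 W^{2}$ ($B{\left(W \right)} = \left(W^{2} + W^{2}\right) + W = 2 W^{2} + W = W + 2 W^{2}$)
$X{\left(c \right)} = \left(-9 + c\right) \left(-7 + c\right)$ ($X{\left(c \right)} = \left(-7 + c\right) \left(-9 + c\right) = \left(-9 + c\right) \left(-7 + c\right)$)
$1 \cdot 10 \left(-1\right) X{\left(B{\left(-2 \right)} \right)} = 1 \cdot 10 \left(-1\right) \left(63 + \left(- 2 \left(1 + 2 \left(-2\right)\right)\right)^{2} - 16 \left(- 2 \left(1 + 2 \left(-2\right)\right)\right)\right) = 10 \left(-1\right) \left(63 + \left(- 2 \left(1 - 4\right)\right)^{2} - 16 \left(- 2 \left(1 - 4\right)\right)\right) = - 10 \left(63 + \left(\left(-2\right) \left(-3\right)\right)^{2} - 16 \left(\left(-2\right) \left(-3\right)\right)\right) = - 10 \left(63 + 6^{2} - 96\right) = - 10 \left(63 + 36 - 96\right) = \left(-10\right) 3 = -30$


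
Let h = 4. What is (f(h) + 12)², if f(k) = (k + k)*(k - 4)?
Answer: 144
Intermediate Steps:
f(k) = 2*k*(-4 + k) (f(k) = (2*k)*(-4 + k) = 2*k*(-4 + k))
(f(h) + 12)² = (2*4*(-4 + 4) + 12)² = (2*4*0 + 12)² = (0 + 12)² = 12² = 144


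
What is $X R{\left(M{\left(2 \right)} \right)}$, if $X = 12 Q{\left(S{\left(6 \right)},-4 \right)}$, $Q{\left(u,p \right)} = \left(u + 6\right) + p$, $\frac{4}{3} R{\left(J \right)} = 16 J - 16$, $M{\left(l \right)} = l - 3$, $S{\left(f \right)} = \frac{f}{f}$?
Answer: $-864$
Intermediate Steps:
$S{\left(f \right)} = 1$
$M{\left(l \right)} = -3 + l$ ($M{\left(l \right)} = l - 3 = -3 + l$)
$R{\left(J \right)} = -12 + 12 J$ ($R{\left(J \right)} = \frac{3 \left(16 J - 16\right)}{4} = \frac{3 \left(-16 + 16 J\right)}{4} = -12 + 12 J$)
$Q{\left(u,p \right)} = 6 + p + u$ ($Q{\left(u,p \right)} = \left(6 + u\right) + p = 6 + p + u$)
$X = 36$ ($X = 12 \left(6 - 4 + 1\right) = 12 \cdot 3 = 36$)
$X R{\left(M{\left(2 \right)} \right)} = 36 \left(-12 + 12 \left(-3 + 2\right)\right) = 36 \left(-12 + 12 \left(-1\right)\right) = 36 \left(-12 - 12\right) = 36 \left(-24\right) = -864$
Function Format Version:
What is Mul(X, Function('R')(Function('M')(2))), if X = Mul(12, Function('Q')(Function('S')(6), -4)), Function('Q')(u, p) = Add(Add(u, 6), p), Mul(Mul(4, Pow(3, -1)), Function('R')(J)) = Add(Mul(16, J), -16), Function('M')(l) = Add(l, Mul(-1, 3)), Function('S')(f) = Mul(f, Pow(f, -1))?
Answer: -864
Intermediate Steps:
Function('S')(f) = 1
Function('M')(l) = Add(-3, l) (Function('M')(l) = Add(l, -3) = Add(-3, l))
Function('R')(J) = Add(-12, Mul(12, J)) (Function('R')(J) = Mul(Rational(3, 4), Add(Mul(16, J), -16)) = Mul(Rational(3, 4), Add(-16, Mul(16, J))) = Add(-12, Mul(12, J)))
Function('Q')(u, p) = Add(6, p, u) (Function('Q')(u, p) = Add(Add(6, u), p) = Add(6, p, u))
X = 36 (X = Mul(12, Add(6, -4, 1)) = Mul(12, 3) = 36)
Mul(X, Function('R')(Function('M')(2))) = Mul(36, Add(-12, Mul(12, Add(-3, 2)))) = Mul(36, Add(-12, Mul(12, -1))) = Mul(36, Add(-12, -12)) = Mul(36, -24) = -864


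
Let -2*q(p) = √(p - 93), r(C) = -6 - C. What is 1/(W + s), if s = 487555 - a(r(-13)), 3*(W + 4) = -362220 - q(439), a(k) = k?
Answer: 6602472/2421813139315 - 3*√346/2421813139315 ≈ 2.7262e-6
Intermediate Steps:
q(p) = -√(-93 + p)/2 (q(p) = -√(p - 93)/2 = -√(-93 + p)/2)
W = -120744 + √346/6 (W = -4 + (-362220 - (-1)*√(-93 + 439)/2)/3 = -4 + (-362220 - (-1)*√346/2)/3 = -4 + (-362220 + √346/2)/3 = -4 + (-120740 + √346/6) = -120744 + √346/6 ≈ -1.2074e+5)
s = 487548 (s = 487555 - (-6 - 1*(-13)) = 487555 - (-6 + 13) = 487555 - 1*7 = 487555 - 7 = 487548)
1/(W + s) = 1/((-120744 + √346/6) + 487548) = 1/(366804 + √346/6)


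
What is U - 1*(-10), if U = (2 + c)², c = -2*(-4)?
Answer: 110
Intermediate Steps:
c = 8
U = 100 (U = (2 + 8)² = 10² = 100)
U - 1*(-10) = 100 - 1*(-10) = 100 + 10 = 110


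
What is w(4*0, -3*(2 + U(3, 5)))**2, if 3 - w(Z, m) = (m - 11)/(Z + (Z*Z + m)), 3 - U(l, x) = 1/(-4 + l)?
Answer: 625/324 ≈ 1.9290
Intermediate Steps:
U(l, x) = 3 - 1/(-4 + l)
w(Z, m) = 3 - (-11 + m)/(Z + m + Z**2) (w(Z, m) = 3 - (m - 11)/(Z + (Z*Z + m)) = 3 - (-11 + m)/(Z + (Z**2 + m)) = 3 - (-11 + m)/(Z + (m + Z**2)) = 3 - (-11 + m)/(Z + m + Z**2))
w(4*0, -3*(2 + U(3, 5)))**2 = ((11 + 2*(-3*(2 + (-13 + 3*3)/(-4 + 3))) + 3*(4*0) + 3*(4*0)**2)/(4*0 - 3*(2 + (-13 + 3*3)/(-4 + 3)) + (4*0)**2))**2 = ((11 + 2*(-3*(2 + (-13 + 9)/(-1))) + 3*0 + 3*0**2)/(0 - 3*(2 + (-13 + 9)/(-1)) + 0**2))**2 = ((11 + 2*(-3*(2 - 1*(-4))) + 0 + 3*0)/(0 - 3*(2 - 1*(-4)) + 0))**2 = ((11 + 2*(-3*(2 + 4)) + 0 + 0)/(0 - 3*(2 + 4) + 0))**2 = ((11 + 2*(-3*6) + 0 + 0)/(0 - 3*6 + 0))**2 = ((11 + 2*(-18) + 0 + 0)/(0 - 18 + 0))**2 = ((11 - 36 + 0 + 0)/(-18))**2 = (-1/18*(-25))**2 = (25/18)**2 = 625/324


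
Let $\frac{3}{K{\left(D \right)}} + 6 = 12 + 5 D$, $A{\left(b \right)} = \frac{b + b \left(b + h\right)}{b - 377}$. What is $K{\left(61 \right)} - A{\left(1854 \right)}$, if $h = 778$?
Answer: $- \frac{1518167571}{459347} \approx -3305.1$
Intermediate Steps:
$A{\left(b \right)} = \frac{b + b \left(778 + b\right)}{-377 + b}$ ($A{\left(b \right)} = \frac{b + b \left(b + 778\right)}{b - 377} = \frac{b + b \left(778 + b\right)}{-377 + b}$)
$K{\left(D \right)} = \frac{3}{6 + 5 D}$ ($K{\left(D \right)} = \frac{3}{-6 + \left(12 + 5 D\right)} = \frac{3}{6 + 5 D}$)
$K{\left(61 \right)} - A{\left(1854 \right)} = \frac{3}{6 + 5 \cdot 61} - \frac{1854 \left(779 + 1854\right)}{-377 + 1854} = \frac{3}{6 + 305} - 1854 \cdot \frac{1}{1477} \cdot 2633 = \frac{3}{311} - 1854 \cdot \frac{1}{1477} \cdot 2633 = 3 \cdot \frac{1}{311} - \frac{4881582}{1477} = \frac{3}{311} - \frac{4881582}{1477} = - \frac{1518167571}{459347}$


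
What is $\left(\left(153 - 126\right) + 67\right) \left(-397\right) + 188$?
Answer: $-37130$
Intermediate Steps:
$\left(\left(153 - 126\right) + 67\right) \left(-397\right) + 188 = \left(27 + 67\right) \left(-397\right) + 188 = 94 \left(-397\right) + 188 = -37318 + 188 = -37130$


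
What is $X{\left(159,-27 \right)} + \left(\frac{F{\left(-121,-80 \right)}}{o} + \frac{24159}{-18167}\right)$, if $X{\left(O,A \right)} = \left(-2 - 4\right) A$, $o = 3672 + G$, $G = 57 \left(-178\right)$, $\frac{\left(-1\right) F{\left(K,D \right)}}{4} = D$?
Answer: $\frac{9445556395}{58806579} \approx 160.62$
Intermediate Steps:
$F{\left(K,D \right)} = - 4 D$
$G = -10146$
$o = -6474$ ($o = 3672 - 10146 = -6474$)
$X{\left(O,A \right)} = - 6 A$
$X{\left(159,-27 \right)} + \left(\frac{F{\left(-121,-80 \right)}}{o} + \frac{24159}{-18167}\right) = \left(-6\right) \left(-27\right) + \left(\frac{\left(-4\right) \left(-80\right)}{-6474} + \frac{24159}{-18167}\right) = 162 + \left(320 \left(- \frac{1}{6474}\right) + 24159 \left(- \frac{1}{18167}\right)\right) = 162 - \frac{81109403}{58806579} = \frac{9445556395}{58806579}$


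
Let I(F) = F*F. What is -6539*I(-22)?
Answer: -3164876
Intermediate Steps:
I(F) = F²
-6539*I(-22) = -6539*(-22)² = -6539*484 = -3164876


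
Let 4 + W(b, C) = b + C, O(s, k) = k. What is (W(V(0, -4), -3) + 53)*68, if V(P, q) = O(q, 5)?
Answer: 3468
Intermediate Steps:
V(P, q) = 5
W(b, C) = -4 + C + b (W(b, C) = -4 + (b + C) = -4 + (C + b) = -4 + C + b)
(W(V(0, -4), -3) + 53)*68 = ((-4 - 3 + 5) + 53)*68 = (-2 + 53)*68 = 51*68 = 3468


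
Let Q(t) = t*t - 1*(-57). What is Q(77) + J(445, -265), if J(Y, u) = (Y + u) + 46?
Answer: 6212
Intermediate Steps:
J(Y, u) = 46 + Y + u
Q(t) = 57 + t² (Q(t) = t² + 57 = 57 + t²)
Q(77) + J(445, -265) = (57 + 77²) + (46 + 445 - 265) = (57 + 5929) + 226 = 5986 + 226 = 6212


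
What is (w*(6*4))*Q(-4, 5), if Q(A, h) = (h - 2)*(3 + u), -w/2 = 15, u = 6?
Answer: -19440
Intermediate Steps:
w = -30 (w = -2*15 = -30)
Q(A, h) = -18 + 9*h (Q(A, h) = (h - 2)*(3 + 6) = (-2 + h)*9 = -18 + 9*h)
(w*(6*4))*Q(-4, 5) = (-180*4)*(-18 + 9*5) = (-30*24)*(-18 + 45) = -720*27 = -19440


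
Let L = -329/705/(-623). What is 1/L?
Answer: 1335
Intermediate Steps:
L = 1/1335 (L = -329*1/705*(-1/623) = -7/15*(-1/623) = 1/1335 ≈ 0.00074906)
1/L = 1/(1/1335) = 1335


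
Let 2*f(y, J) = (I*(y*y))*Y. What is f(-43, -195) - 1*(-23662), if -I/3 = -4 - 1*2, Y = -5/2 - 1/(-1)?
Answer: -2599/2 ≈ -1299.5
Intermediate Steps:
Y = -3/2 (Y = -5*½ - 1*(-1) = -5/2 + 1 = -3/2 ≈ -1.5000)
I = 18 (I = -3*(-4 - 1*2) = -3*(-4 - 2) = -3*(-6) = 18)
f(y, J) = -27*y²/2 (f(y, J) = ((18*(y*y))*(-3/2))/2 = ((18*y²)*(-3/2))/2 = (-27*y²)/2 = -27*y²/2)
f(-43, -195) - 1*(-23662) = -27/2*(-43)² - 1*(-23662) = -27/2*1849 + 23662 = -49923/2 + 23662 = -2599/2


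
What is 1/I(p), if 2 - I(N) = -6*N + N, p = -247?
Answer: -1/1233 ≈ -0.00081103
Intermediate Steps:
I(N) = 2 + 5*N (I(N) = 2 - (-6*N + N) = 2 - (-5)*N = 2 + 5*N)
1/I(p) = 1/(2 + 5*(-247)) = 1/(2 - 1235) = 1/(-1233) = -1/1233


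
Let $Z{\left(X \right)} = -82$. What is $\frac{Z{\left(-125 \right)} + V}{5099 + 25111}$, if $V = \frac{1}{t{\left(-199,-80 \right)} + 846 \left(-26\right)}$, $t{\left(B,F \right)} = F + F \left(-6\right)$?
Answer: $- \frac{590291}{217471720} \approx -0.0027143$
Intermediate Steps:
$t{\left(B,F \right)} = - 5 F$ ($t{\left(B,F \right)} = F - 6 F = - 5 F$)
$V = - \frac{1}{21596}$ ($V = \frac{1}{\left(-5\right) \left(-80\right) + 846 \left(-26\right)} = \frac{1}{400 - 21996} = \frac{1}{-21596} = - \frac{1}{21596} \approx -4.6305 \cdot 10^{-5}$)
$\frac{Z{\left(-125 \right)} + V}{5099 + 25111} = \frac{-82 - \frac{1}{21596}}{5099 + 25111} = - \frac{1770873}{21596 \cdot 30210} = \left(- \frac{1770873}{21596}\right) \frac{1}{30210} = - \frac{590291}{217471720}$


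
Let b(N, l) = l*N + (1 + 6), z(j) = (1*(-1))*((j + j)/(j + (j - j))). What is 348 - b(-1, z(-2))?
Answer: 339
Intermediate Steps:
z(j) = -2 (z(j) = -2*j/(j + 0) = -2*j/j = -1*2 = -2)
b(N, l) = 7 + N*l (b(N, l) = N*l + 7 = 7 + N*l)
348 - b(-1, z(-2)) = 348 - (7 - 1*(-2)) = 348 - (7 + 2) = 348 - 1*9 = 348 - 9 = 339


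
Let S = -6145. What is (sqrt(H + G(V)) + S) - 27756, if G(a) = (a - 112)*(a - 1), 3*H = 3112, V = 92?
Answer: -33901 + 2*I*sqrt(1761)/3 ≈ -33901.0 + 27.976*I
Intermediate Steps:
H = 3112/3 (H = (1/3)*3112 = 3112/3 ≈ 1037.3)
G(a) = (-1 + a)*(-112 + a) (G(a) = (-112 + a)*(-1 + a) = (-1 + a)*(-112 + a))
(sqrt(H + G(V)) + S) - 27756 = (sqrt(3112/3 + (112 + 92**2 - 113*92)) - 6145) - 27756 = (sqrt(3112/3 + (112 + 8464 - 10396)) - 6145) - 27756 = (sqrt(3112/3 - 1820) - 6145) - 27756 = (sqrt(-2348/3) - 6145) - 27756 = (2*I*sqrt(1761)/3 - 6145) - 27756 = (-6145 + 2*I*sqrt(1761)/3) - 27756 = -33901 + 2*I*sqrt(1761)/3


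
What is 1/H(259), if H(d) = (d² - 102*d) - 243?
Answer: 1/40420 ≈ 2.4740e-5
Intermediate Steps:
H(d) = -243 + d² - 102*d
1/H(259) = 1/(-243 + 259² - 102*259) = 1/(-243 + 67081 - 26418) = 1/40420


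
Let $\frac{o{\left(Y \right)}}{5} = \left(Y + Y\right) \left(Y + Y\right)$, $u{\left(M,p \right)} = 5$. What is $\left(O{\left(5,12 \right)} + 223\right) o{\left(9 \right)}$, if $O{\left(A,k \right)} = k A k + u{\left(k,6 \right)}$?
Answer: $1535760$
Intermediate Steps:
$O{\left(A,k \right)} = 5 + A k^{2}$ ($O{\left(A,k \right)} = k A k + 5 = A k k + 5 = A k^{2} + 5 = 5 + A k^{2}$)
$o{\left(Y \right)} = 20 Y^{2}$ ($o{\left(Y \right)} = 5 \left(Y + Y\right) \left(Y + Y\right) = 5 \cdot 2 Y 2 Y = 5 \cdot 4 Y^{2} = 20 Y^{2}$)
$\left(O{\left(5,12 \right)} + 223\right) o{\left(9 \right)} = \left(\left(5 + 5 \cdot 12^{2}\right) + 223\right) 20 \cdot 9^{2} = \left(\left(5 + 5 \cdot 144\right) + 223\right) 20 \cdot 81 = \left(\left(5 + 720\right) + 223\right) 1620 = \left(725 + 223\right) 1620 = 948 \cdot 1620 = 1535760$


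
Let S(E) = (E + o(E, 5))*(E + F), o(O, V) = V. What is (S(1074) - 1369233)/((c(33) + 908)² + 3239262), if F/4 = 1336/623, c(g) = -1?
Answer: -125304925/2530570553 ≈ -0.049516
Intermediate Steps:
F = 5344/623 (F = 4*(1336/623) = 5344/623 ≈ 8.5779)
S(E) = (5 + E)*(5344/623 + E) (S(E) = (E + 5)*(E + 5344/623) = (5 + E)*(5344/623 + E))
(S(1074) - 1369233)/((c(33) + 908)² + 3239262) = ((26720/623 + 1074² + (8459/623)*1074) - 1369233)/((-1 + 908)² + 3239262) = ((26720/623 + 1153476 + 9084966/623) - 1369233)/(907² + 3239262) = (727727234/623 - 1369233)/(822649 + 3239262) = -125304925/623/4061911 = -125304925/623*1/4061911 = -125304925/2530570553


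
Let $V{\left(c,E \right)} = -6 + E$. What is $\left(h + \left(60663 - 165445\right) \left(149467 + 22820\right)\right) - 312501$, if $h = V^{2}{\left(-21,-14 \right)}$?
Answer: $-18052888535$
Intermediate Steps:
$h = 400$ ($h = \left(-6 - 14\right)^{2} = \left(-20\right)^{2} = 400$)
$\left(h + \left(60663 - 165445\right) \left(149467 + 22820\right)\right) - 312501 = \left(400 + \left(60663 - 165445\right) \left(149467 + 22820\right)\right) - 312501 = \left(400 - 18052576434\right) - 312501 = -18052576034 - 312501 = -18052888535$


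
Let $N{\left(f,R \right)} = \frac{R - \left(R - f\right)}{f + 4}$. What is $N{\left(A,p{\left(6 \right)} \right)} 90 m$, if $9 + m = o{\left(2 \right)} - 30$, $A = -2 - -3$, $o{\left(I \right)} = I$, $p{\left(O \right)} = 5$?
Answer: $-666$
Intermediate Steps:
$A = 1$ ($A = -2 + 3 = 1$)
$N{\left(f,R \right)} = \frac{f}{4 + f}$
$m = -37$ ($m = -9 + \left(2 - 30\right) = -9 - 28 = -37$)
$N{\left(A,p{\left(6 \right)} \right)} 90 m = 1 \frac{1}{4 + 1} \cdot 90 \left(-37\right) = 1 \cdot \frac{1}{5} \cdot 90 \left(-37\right) = \frac{1}{5} \cdot 90 \left(-37\right) = 18 \left(-37\right) = -666$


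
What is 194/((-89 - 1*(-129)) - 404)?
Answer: -97/182 ≈ -0.53297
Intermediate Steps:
194/((-89 - 1*(-129)) - 404) = 194/((-89 + 129) - 404) = 194/(40 - 404) = 194/(-364) = 194*(-1/364) = -97/182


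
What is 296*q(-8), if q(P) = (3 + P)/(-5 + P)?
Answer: 1480/13 ≈ 113.85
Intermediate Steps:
q(P) = (3 + P)/(-5 + P)
296*q(-8) = 296*((3 - 8)/(-5 - 8)) = 296*(-5/(-13)) = 296*(-1/13*(-5)) = 296*(5/13) = 1480/13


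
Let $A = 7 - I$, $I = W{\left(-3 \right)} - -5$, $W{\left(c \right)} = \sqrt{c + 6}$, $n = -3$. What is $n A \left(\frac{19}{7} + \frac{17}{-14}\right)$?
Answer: $-9 + \frac{9 \sqrt{3}}{2} \approx -1.2058$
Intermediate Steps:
$W{\left(c \right)} = \sqrt{6 + c}$
$I = 5 + \sqrt{3}$ ($I = \sqrt{6 - 3} - -5 = \sqrt{3} + 5 = 5 + \sqrt{3} \approx 6.732$)
$A = 2 - \sqrt{3}$ ($A = 7 - \left(5 + \sqrt{3}\right) = 2 - \sqrt{3} \approx 0.26795$)
$n A \left(\frac{19}{7} + \frac{17}{-14}\right) = - 3 \left(2 - \sqrt{3}\right) \left(\frac{19}{7} + \frac{17}{-14}\right) = \left(-6 + 3 \sqrt{3}\right) \left(19 \cdot \frac{1}{7} + 17 \left(- \frac{1}{14}\right)\right) = \left(-6 + 3 \sqrt{3}\right) \left(\frac{19}{7} - \frac{17}{14}\right) = \left(-6 + 3 \sqrt{3}\right) \frac{3}{2} = -9 + \frac{9 \sqrt{3}}{2}$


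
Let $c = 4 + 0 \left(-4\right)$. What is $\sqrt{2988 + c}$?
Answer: $4 \sqrt{187} \approx 54.699$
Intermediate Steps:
$c = 4$ ($c = 4 + 0 = 4$)
$\sqrt{2988 + c} = \sqrt{2988 + 4} = \sqrt{2992} = 4 \sqrt{187}$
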